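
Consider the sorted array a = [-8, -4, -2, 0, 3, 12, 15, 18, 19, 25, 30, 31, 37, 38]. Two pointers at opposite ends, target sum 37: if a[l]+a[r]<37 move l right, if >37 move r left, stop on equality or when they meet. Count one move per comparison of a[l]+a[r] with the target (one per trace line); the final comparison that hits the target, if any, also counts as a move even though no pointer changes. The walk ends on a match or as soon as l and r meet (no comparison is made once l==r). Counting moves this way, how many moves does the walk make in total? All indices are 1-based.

l=1 r=14: -8+38=30 <37, l++
l=2 r=14: -4+38=34 <37, l++
l=3 r=14: -2+38=36 <37, l++
l=4 r=14: 0+38=38 >37, r--
l=4 r=13: 0+37=37, found

5 moves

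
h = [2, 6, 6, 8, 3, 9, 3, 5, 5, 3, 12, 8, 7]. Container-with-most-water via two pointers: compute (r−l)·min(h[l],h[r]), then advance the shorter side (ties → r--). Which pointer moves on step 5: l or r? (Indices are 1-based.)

r

[1,13] min(2,7)*12=24 best=24 * → l++
[2,13] min(6,7)*11=66 best=66 * → l++
[3,13] min(6,7)*10=60 best=66 → l++
[4,13] min(8,7)*9=63 best=66 → r--
[4,12] min(8,8)*8=64 best=66 → r--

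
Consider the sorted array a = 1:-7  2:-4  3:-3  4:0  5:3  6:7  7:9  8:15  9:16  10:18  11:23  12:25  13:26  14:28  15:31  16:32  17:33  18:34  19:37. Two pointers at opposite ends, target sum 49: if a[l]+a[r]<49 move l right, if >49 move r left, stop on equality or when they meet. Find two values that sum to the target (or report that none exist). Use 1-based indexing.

(15, 34)

l=1 r=19: -7+37=30 <49, l++
l=2 r=19: -4+37=33 <49, l++
l=3 r=19: -3+37=34 <49, l++
l=4 r=19: 0+37=37 <49, l++
l=5 r=19: 3+37=40 <49, l++
l=6 r=19: 7+37=44 <49, l++
l=7 r=19: 9+37=46 <49, l++
l=8 r=19: 15+37=52 >49, r--
l=8 r=18: 15+34=49, found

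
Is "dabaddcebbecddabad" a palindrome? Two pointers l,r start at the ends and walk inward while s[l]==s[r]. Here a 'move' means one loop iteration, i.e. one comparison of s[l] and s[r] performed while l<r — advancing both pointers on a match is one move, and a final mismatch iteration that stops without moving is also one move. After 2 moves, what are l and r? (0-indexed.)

l=2, r=15

l=0 r=17: 'd'=='d', l++,r--
l=1 r=16: 'a'=='a', l++,r--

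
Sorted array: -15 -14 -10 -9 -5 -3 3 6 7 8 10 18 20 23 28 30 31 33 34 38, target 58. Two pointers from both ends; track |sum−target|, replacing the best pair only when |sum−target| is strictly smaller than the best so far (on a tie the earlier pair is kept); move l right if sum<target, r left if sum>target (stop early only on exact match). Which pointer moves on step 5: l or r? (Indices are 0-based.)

l=0 r=19: -15+38=23 d=35 *, l++
l=1 r=19: -14+38=24 d=34 *, l++
l=2 r=19: -10+38=28 d=30 *, l++
l=3 r=19: -9+38=29 d=29 *, l++
l=4 r=19: -5+38=33 d=25 *, l++

l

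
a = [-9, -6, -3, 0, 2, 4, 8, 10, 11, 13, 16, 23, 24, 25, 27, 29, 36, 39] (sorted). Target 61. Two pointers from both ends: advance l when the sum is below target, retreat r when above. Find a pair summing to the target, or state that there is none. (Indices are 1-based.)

l=1 r=18: -9+39=30 <61, l++
l=2 r=18: -6+39=33 <61, l++
l=3 r=18: -3+39=36 <61, l++
l=4 r=18: 0+39=39 <61, l++
l=5 r=18: 2+39=41 <61, l++
l=6 r=18: 4+39=43 <61, l++
l=7 r=18: 8+39=47 <61, l++
l=8 r=18: 10+39=49 <61, l++
l=9 r=18: 11+39=50 <61, l++
l=10 r=18: 13+39=52 <61, l++
l=11 r=18: 16+39=55 <61, l++
l=12 r=18: 23+39=62 >61, r--
l=12 r=17: 23+36=59 <61, l++
l=13 r=17: 24+36=60 <61, l++
l=14 r=17: 25+36=61, found

(25, 36)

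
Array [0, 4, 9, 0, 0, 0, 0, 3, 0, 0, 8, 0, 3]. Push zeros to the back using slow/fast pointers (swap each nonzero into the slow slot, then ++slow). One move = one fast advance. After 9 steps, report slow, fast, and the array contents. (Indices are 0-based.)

slow=0 fast=0: a[fast]=0, fast++
slow=0 fast=1: a[fast]=4≠0 swap→a[0]=4, slow++,fast++
slow=1 fast=2: a[fast]=9≠0 swap→a[1]=9, slow++,fast++
slow=2 fast=3: a[fast]=0, fast++
slow=2 fast=4: a[fast]=0, fast++
slow=2 fast=5: a[fast]=0, fast++
slow=2 fast=6: a[fast]=0, fast++
slow=2 fast=7: a[fast]=3≠0 swap→a[2]=3, slow++,fast++
slow=3 fast=8: a[fast]=0, fast++

slow=3, fast=9, a=[4, 9, 3, 0, 0, 0, 0, 0, 0, 0, 8, 0, 3]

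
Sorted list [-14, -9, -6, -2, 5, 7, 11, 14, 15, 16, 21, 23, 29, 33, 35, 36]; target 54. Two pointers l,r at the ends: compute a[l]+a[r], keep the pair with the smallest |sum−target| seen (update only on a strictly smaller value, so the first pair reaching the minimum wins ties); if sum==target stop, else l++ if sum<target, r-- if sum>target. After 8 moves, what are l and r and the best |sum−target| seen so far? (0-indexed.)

[0,15] -14+36=22 d=32 * → l++
[1,15] -9+36=27 d=27 * → l++
[2,15] -6+36=30 d=24 * → l++
[3,15] -2+36=34 d=20 * → l++
[4,15] 5+36=41 d=13 * → l++
[5,15] 7+36=43 d=11 * → l++
[6,15] 11+36=47 d=7 * → l++
[7,15] 14+36=50 d=4 * → l++

l=8, r=15, best |Δ|=4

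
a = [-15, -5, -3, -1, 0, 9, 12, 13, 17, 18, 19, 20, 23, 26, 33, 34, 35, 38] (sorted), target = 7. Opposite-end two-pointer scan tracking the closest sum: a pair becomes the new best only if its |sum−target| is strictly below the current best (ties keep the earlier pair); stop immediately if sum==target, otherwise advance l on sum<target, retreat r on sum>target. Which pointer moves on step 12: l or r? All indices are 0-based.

r

[0,17] -15+38=23 d=16 * → r--
[0,16] -15+35=20 d=13 * → r--
[0,15] -15+34=19 d=12 * → r--
[0,14] -15+33=18 d=11 * → r--
[0,13] -15+26=11 d=4 * → r--
[0,12] -15+23=8 d=1 * → r--
[0,11] -15+20=5 d=2 → l++
[1,11] -5+20=15 d=8 → r--
[1,10] -5+19=14 d=7 → r--
[1,9] -5+18=13 d=6 → r--
[1,8] -5+17=12 d=5 → r--
[1,7] -5+13=8 d=1 → r--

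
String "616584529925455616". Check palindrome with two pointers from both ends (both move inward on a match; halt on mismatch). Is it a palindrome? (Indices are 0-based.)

not a palindrome (mismatch at 4,13)

l=0 r=17: '6'=='6', l++,r--
l=1 r=16: '1'=='1', l++,r--
l=2 r=15: '6'=='6', l++,r--
l=3 r=14: '5'=='5', l++,r--
l=4 r=13: '8'!='5', stop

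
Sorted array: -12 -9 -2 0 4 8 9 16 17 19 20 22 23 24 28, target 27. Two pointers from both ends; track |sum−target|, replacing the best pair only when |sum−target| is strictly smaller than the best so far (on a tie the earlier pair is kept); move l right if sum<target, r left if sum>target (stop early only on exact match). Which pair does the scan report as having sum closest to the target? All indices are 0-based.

[0,14] -12+28=16 d=11 * → l++
[1,14] -9+28=19 d=8 * → l++
[2,14] -2+28=26 d=1 * → l++
[3,14] 0+28=28 d=1 → r--
[3,13] 0+24=24 d=3 → l++
[4,13] 4+24=28 d=1 → r--
[4,12] 4+23=27 d=0 * → stop

pair (4, 23) with sum 27 (|Δ|=0)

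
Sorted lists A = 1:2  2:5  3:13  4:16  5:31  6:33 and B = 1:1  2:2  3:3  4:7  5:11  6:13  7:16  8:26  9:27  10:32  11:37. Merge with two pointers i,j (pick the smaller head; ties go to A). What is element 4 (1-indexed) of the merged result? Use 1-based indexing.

i=1 j=1: A[i]=2>B[j]=1 take 1, j++
i=1 j=2: A[i]=2<=B[j]=2 take 2, i++
i=2 j=2: A[i]=5>B[j]=2 take 2, j++
i=2 j=3: A[i]=5>B[j]=3 take 3, j++
i=2 j=4: A[i]=5<=B[j]=7 take 5, i++
i=3 j=4: A[i]=13>B[j]=7 take 7, j++
i=3 j=5: A[i]=13>B[j]=11 take 11, j++
i=3 j=6: A[i]=13<=B[j]=13 take 13, i++
i=4 j=6: A[i]=16>B[j]=13 take 13, j++
i=4 j=7: A[i]=16<=B[j]=16 take 16, i++
i=5 j=7: A[i]=31>B[j]=16 take 16, j++
i=5 j=8: A[i]=31>B[j]=26 take 26, j++
i=5 j=9: A[i]=31>B[j]=27 take 27, j++
i=5 j=10: A[i]=31<=B[j]=32 take 31, i++
i=6 j=10: A[i]=33>B[j]=32 take 32, j++
i=6 j=11: A[i]=33<=B[j]=37 take 33, i++
i=7 j=11: A done, take B[j]=37, j++

merged[4] = 3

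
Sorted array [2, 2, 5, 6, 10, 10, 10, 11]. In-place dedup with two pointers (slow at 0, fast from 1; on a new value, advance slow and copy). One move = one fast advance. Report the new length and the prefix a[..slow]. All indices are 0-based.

(s=0,f=1) a[fast]=2=a[slow] dup → fast++
(s=0,f=2) a[fast]=5≠a[slow]=2 write a[1]=5 → slow++,fast++
(s=1,f=3) a[fast]=6≠a[slow]=5 write a[2]=6 → slow++,fast++
(s=2,f=4) a[fast]=10≠a[slow]=6 write a[3]=10 → slow++,fast++
(s=3,f=5) a[fast]=10=a[slow] dup → fast++
(s=3,f=6) a[fast]=10=a[slow] dup → fast++
(s=3,f=7) a[fast]=11≠a[slow]=10 write a[4]=11 → slow++,fast++

length 5; prefix = [2, 5, 6, 10, 11]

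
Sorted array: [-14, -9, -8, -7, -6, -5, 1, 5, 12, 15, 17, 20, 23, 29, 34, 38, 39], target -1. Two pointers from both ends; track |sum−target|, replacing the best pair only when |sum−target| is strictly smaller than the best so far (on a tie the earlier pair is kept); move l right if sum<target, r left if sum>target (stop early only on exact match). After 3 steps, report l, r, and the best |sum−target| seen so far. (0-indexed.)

l=0, r=13, best |Δ|=21

[0,16] -14+39=25 d=26 * → r--
[0,15] -14+38=24 d=25 * → r--
[0,14] -14+34=20 d=21 * → r--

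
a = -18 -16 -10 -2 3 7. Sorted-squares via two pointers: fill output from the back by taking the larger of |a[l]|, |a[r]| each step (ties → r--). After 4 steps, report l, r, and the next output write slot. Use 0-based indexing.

[0,5] |-18|>|7| out[5]=324 → l++
[1,5] |-16|>|7| out[4]=256 → l++
[2,5] |-10|>|7| out[3]=100 → l++
[3,5] |-2|<=|7| out[2]=49 → r--

l=3, r=4, next write slot=1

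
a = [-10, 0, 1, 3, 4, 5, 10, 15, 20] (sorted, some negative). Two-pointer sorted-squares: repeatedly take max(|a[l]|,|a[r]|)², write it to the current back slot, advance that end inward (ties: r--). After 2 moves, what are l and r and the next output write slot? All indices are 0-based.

[0,8] |-10|<=|20| out[8]=400 → r--
[0,7] |-10|<=|15| out[7]=225 → r--

l=0, r=6, next write slot=6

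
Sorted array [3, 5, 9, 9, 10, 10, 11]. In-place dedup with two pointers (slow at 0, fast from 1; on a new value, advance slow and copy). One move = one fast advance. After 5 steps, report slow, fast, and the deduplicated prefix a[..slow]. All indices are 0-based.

slow=3, fast=6, prefix=[3, 5, 9, 10]

(s=0,f=1) a[fast]=5≠a[slow]=3 write a[1]=5 → slow++,fast++
(s=1,f=2) a[fast]=9≠a[slow]=5 write a[2]=9 → slow++,fast++
(s=2,f=3) a[fast]=9=a[slow] dup → fast++
(s=2,f=4) a[fast]=10≠a[slow]=9 write a[3]=10 → slow++,fast++
(s=3,f=5) a[fast]=10=a[slow] dup → fast++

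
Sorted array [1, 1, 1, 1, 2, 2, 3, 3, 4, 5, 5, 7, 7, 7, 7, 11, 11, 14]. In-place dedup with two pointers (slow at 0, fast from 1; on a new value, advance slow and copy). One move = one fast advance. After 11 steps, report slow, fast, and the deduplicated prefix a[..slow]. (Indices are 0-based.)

slow=0 fast=1: a[fast]=1=a[slow] dup, fast++
slow=0 fast=2: a[fast]=1=a[slow] dup, fast++
slow=0 fast=3: a[fast]=1=a[slow] dup, fast++
slow=0 fast=4: a[fast]=2≠a[slow]=1 write a[1]=2, slow++,fast++
slow=1 fast=5: a[fast]=2=a[slow] dup, fast++
slow=1 fast=6: a[fast]=3≠a[slow]=2 write a[2]=3, slow++,fast++
slow=2 fast=7: a[fast]=3=a[slow] dup, fast++
slow=2 fast=8: a[fast]=4≠a[slow]=3 write a[3]=4, slow++,fast++
slow=3 fast=9: a[fast]=5≠a[slow]=4 write a[4]=5, slow++,fast++
slow=4 fast=10: a[fast]=5=a[slow] dup, fast++
slow=4 fast=11: a[fast]=7≠a[slow]=5 write a[5]=7, slow++,fast++

slow=5, fast=12, prefix=[1, 2, 3, 4, 5, 7]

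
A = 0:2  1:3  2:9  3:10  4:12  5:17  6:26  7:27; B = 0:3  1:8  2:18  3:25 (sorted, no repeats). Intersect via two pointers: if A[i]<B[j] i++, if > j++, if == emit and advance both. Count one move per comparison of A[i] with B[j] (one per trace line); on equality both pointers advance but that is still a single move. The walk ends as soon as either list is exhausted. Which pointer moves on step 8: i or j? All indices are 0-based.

j

i=0 j=0: 2<3, i++
i=1 j=0: 3==3 emit, i++,j++
i=2 j=1: 9>8, j++
i=2 j=2: 9<18, i++
i=3 j=2: 10<18, i++
i=4 j=2: 12<18, i++
i=5 j=2: 17<18, i++
i=6 j=2: 26>18, j++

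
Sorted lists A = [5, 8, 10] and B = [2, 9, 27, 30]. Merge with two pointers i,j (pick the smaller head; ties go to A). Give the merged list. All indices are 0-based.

i=0 j=0: A[i]=5>B[j]=2 take 2, j++
i=0 j=1: A[i]=5<=B[j]=9 take 5, i++
i=1 j=1: A[i]=8<=B[j]=9 take 8, i++
i=2 j=1: A[i]=10>B[j]=9 take 9, j++
i=2 j=2: A[i]=10<=B[j]=27 take 10, i++
i=3 j=2: A done, take B[j]=27, j++
i=3 j=3: A done, take B[j]=30, j++

[2, 5, 8, 9, 10, 27, 30]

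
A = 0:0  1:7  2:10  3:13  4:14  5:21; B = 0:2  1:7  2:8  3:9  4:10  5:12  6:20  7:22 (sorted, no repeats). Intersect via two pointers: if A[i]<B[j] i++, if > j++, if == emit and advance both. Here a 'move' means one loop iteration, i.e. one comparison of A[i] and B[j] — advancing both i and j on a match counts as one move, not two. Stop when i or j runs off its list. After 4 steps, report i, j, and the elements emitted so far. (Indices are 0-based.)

i=2, j=3, emitted=[7]

i=0 j=0: 0<2, i++
i=1 j=0: 7>2, j++
i=1 j=1: 7==7 emit, i++,j++
i=2 j=2: 10>8, j++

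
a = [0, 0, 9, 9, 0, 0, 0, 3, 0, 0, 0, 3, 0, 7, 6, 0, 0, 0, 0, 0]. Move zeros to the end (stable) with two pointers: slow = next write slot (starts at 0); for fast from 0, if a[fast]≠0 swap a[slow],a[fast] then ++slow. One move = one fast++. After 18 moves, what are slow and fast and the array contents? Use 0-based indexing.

(s=0,f=0) a[fast]=0 → fast++
(s=0,f=1) a[fast]=0 → fast++
(s=0,f=2) a[fast]=9≠0 swap→a[0]=9 → slow++,fast++
(s=1,f=3) a[fast]=9≠0 swap→a[1]=9 → slow++,fast++
(s=2,f=4) a[fast]=0 → fast++
(s=2,f=5) a[fast]=0 → fast++
(s=2,f=6) a[fast]=0 → fast++
(s=2,f=7) a[fast]=3≠0 swap→a[2]=3 → slow++,fast++
(s=3,f=8) a[fast]=0 → fast++
(s=3,f=9) a[fast]=0 → fast++
(s=3,f=10) a[fast]=0 → fast++
(s=3,f=11) a[fast]=3≠0 swap→a[3]=3 → slow++,fast++
(s=4,f=12) a[fast]=0 → fast++
(s=4,f=13) a[fast]=7≠0 swap→a[4]=7 → slow++,fast++
(s=5,f=14) a[fast]=6≠0 swap→a[5]=6 → slow++,fast++
(s=6,f=15) a[fast]=0 → fast++
(s=6,f=16) a[fast]=0 → fast++
(s=6,f=17) a[fast]=0 → fast++

slow=6, fast=18, a=[9, 9, 3, 3, 7, 6, 0, 0, 0, 0, 0, 0, 0, 0, 0, 0, 0, 0, 0, 0]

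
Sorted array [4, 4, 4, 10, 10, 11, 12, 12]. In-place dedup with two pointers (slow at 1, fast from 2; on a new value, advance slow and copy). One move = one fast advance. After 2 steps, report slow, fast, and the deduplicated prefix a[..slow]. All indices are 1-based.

(s=1,f=2) a[fast]=4=a[slow] dup → fast++
(s=1,f=3) a[fast]=4=a[slow] dup → fast++

slow=1, fast=4, prefix=[4]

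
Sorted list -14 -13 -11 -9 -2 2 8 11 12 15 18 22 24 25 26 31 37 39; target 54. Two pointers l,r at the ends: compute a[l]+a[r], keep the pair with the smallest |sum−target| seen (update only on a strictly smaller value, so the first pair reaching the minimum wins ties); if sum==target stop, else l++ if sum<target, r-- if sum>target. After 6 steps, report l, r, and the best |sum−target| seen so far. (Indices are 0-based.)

l=6, r=17, best |Δ|=13

l=0 r=17: -14+39=25 d=29 *, l++
l=1 r=17: -13+39=26 d=28 *, l++
l=2 r=17: -11+39=28 d=26 *, l++
l=3 r=17: -9+39=30 d=24 *, l++
l=4 r=17: -2+39=37 d=17 *, l++
l=5 r=17: 2+39=41 d=13 *, l++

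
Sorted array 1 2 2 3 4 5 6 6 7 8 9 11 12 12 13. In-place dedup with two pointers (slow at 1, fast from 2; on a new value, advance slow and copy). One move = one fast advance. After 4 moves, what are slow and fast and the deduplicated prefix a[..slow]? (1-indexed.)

slow=4, fast=6, prefix=[1, 2, 3, 4]

slow=1 fast=2: a[fast]=2≠a[slow]=1 write a[2]=2, slow++,fast++
slow=2 fast=3: a[fast]=2=a[slow] dup, fast++
slow=2 fast=4: a[fast]=3≠a[slow]=2 write a[3]=3, slow++,fast++
slow=3 fast=5: a[fast]=4≠a[slow]=3 write a[4]=4, slow++,fast++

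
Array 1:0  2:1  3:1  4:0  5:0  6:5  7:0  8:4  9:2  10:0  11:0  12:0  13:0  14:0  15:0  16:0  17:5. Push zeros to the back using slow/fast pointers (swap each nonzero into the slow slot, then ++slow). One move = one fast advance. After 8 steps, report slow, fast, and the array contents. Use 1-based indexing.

(s=1,f=1) a[fast]=0 → fast++
(s=1,f=2) a[fast]=1≠0 swap→a[1]=1 → slow++,fast++
(s=2,f=3) a[fast]=1≠0 swap→a[2]=1 → slow++,fast++
(s=3,f=4) a[fast]=0 → fast++
(s=3,f=5) a[fast]=0 → fast++
(s=3,f=6) a[fast]=5≠0 swap→a[3]=5 → slow++,fast++
(s=4,f=7) a[fast]=0 → fast++
(s=4,f=8) a[fast]=4≠0 swap→a[4]=4 → slow++,fast++

slow=5, fast=9, a=[1, 1, 5, 4, 0, 0, 0, 0, 2, 0, 0, 0, 0, 0, 0, 0, 5]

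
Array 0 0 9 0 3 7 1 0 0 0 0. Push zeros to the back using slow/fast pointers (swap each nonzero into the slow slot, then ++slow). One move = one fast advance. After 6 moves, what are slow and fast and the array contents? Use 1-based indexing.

(s=1,f=1) a[fast]=0 → fast++
(s=1,f=2) a[fast]=0 → fast++
(s=1,f=3) a[fast]=9≠0 swap→a[1]=9 → slow++,fast++
(s=2,f=4) a[fast]=0 → fast++
(s=2,f=5) a[fast]=3≠0 swap→a[2]=3 → slow++,fast++
(s=3,f=6) a[fast]=7≠0 swap→a[3]=7 → slow++,fast++

slow=4, fast=7, a=[9, 3, 7, 0, 0, 0, 1, 0, 0, 0, 0]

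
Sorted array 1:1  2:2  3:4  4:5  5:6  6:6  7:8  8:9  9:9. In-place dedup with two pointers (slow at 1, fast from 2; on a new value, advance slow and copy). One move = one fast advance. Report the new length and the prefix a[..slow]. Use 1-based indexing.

length 7; prefix = [1, 2, 4, 5, 6, 8, 9]

(s=1,f=2) a[fast]=2≠a[slow]=1 write a[2]=2 → slow++,fast++
(s=2,f=3) a[fast]=4≠a[slow]=2 write a[3]=4 → slow++,fast++
(s=3,f=4) a[fast]=5≠a[slow]=4 write a[4]=5 → slow++,fast++
(s=4,f=5) a[fast]=6≠a[slow]=5 write a[5]=6 → slow++,fast++
(s=5,f=6) a[fast]=6=a[slow] dup → fast++
(s=5,f=7) a[fast]=8≠a[slow]=6 write a[6]=8 → slow++,fast++
(s=6,f=8) a[fast]=9≠a[slow]=8 write a[7]=9 → slow++,fast++
(s=7,f=9) a[fast]=9=a[slow] dup → fast++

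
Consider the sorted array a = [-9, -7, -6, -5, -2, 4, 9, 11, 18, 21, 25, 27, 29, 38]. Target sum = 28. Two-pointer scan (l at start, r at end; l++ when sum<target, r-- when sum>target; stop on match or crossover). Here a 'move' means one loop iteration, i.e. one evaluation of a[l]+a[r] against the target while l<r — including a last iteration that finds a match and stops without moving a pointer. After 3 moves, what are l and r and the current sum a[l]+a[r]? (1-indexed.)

l=3, r=13, sum=23

l=1 r=14: -9+38=29 >28, r--
l=1 r=13: -9+29=20 <28, l++
l=2 r=13: -7+29=22 <28, l++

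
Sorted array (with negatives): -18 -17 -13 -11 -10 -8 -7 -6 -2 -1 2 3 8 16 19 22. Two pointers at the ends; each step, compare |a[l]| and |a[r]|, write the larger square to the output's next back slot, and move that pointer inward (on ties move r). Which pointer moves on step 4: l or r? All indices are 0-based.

l

[0,15] |-18|<=|22| out[15]=484 → r--
[0,14] |-18|<=|19| out[14]=361 → r--
[0,13] |-18|>|16| out[13]=324 → l++
[1,13] |-17|>|16| out[12]=289 → l++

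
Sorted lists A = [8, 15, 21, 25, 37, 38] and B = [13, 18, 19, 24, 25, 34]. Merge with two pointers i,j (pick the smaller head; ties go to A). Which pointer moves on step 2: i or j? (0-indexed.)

i=0 j=0: A[i]=8<=B[j]=13 take 8, i++
i=1 j=0: A[i]=15>B[j]=13 take 13, j++

j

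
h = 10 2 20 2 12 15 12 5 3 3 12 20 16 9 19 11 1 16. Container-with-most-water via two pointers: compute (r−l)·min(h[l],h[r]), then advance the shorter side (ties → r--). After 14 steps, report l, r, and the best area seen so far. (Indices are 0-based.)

[0,17] min(10,16)*17=170 best=170 * → l++
[1,17] min(2,16)*16=32 best=170 → l++
[2,17] min(20,16)*15=240 best=240 * → r--
[2,16] min(20,1)*14=14 best=240 → r--
[2,15] min(20,11)*13=143 best=240 → r--
[2,14] min(20,19)*12=228 best=240 → r--
[2,13] min(20,9)*11=99 best=240 → r--
[2,12] min(20,16)*10=160 best=240 → r--
[2,11] min(20,20)*9=180 best=240 → r--
[2,10] min(20,12)*8=96 best=240 → r--
[2,9] min(20,3)*7=21 best=240 → r--
[2,8] min(20,3)*6=18 best=240 → r--
[2,7] min(20,5)*5=25 best=240 → r--
[2,6] min(20,12)*4=48 best=240 → r--

l=2, r=5, best area=240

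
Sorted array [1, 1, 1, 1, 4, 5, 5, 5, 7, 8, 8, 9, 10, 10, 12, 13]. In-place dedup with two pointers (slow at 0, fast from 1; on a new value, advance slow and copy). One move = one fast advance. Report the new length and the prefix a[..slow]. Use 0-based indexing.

slow=0 fast=1: a[fast]=1=a[slow] dup, fast++
slow=0 fast=2: a[fast]=1=a[slow] dup, fast++
slow=0 fast=3: a[fast]=1=a[slow] dup, fast++
slow=0 fast=4: a[fast]=4≠a[slow]=1 write a[1]=4, slow++,fast++
slow=1 fast=5: a[fast]=5≠a[slow]=4 write a[2]=5, slow++,fast++
slow=2 fast=6: a[fast]=5=a[slow] dup, fast++
slow=2 fast=7: a[fast]=5=a[slow] dup, fast++
slow=2 fast=8: a[fast]=7≠a[slow]=5 write a[3]=7, slow++,fast++
slow=3 fast=9: a[fast]=8≠a[slow]=7 write a[4]=8, slow++,fast++
slow=4 fast=10: a[fast]=8=a[slow] dup, fast++
slow=4 fast=11: a[fast]=9≠a[slow]=8 write a[5]=9, slow++,fast++
slow=5 fast=12: a[fast]=10≠a[slow]=9 write a[6]=10, slow++,fast++
slow=6 fast=13: a[fast]=10=a[slow] dup, fast++
slow=6 fast=14: a[fast]=12≠a[slow]=10 write a[7]=12, slow++,fast++
slow=7 fast=15: a[fast]=13≠a[slow]=12 write a[8]=13, slow++,fast++

length 9; prefix = [1, 4, 5, 7, 8, 9, 10, 12, 13]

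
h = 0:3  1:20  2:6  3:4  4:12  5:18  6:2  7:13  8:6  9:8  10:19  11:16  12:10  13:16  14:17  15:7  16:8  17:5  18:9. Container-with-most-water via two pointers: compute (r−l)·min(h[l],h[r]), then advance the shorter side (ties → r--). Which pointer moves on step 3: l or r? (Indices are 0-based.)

[0,18] min(3,9)*18=54 best=54 * → l++
[1,18] min(20,9)*17=153 best=153 * → r--
[1,17] min(20,5)*16=80 best=153 → r--

r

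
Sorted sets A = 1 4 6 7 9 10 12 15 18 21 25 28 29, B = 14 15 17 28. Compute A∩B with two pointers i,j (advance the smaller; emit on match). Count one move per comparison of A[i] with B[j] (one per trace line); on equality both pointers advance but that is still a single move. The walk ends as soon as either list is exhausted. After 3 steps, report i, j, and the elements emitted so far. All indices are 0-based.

i=0 j=0: 1<14, i++
i=1 j=0: 4<14, i++
i=2 j=0: 6<14, i++

i=3, j=0, emitted=[]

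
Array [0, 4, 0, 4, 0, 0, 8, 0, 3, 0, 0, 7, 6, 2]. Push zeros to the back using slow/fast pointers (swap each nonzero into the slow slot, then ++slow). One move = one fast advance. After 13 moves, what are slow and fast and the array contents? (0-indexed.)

slow=0 fast=0: a[fast]=0, fast++
slow=0 fast=1: a[fast]=4≠0 swap→a[0]=4, slow++,fast++
slow=1 fast=2: a[fast]=0, fast++
slow=1 fast=3: a[fast]=4≠0 swap→a[1]=4, slow++,fast++
slow=2 fast=4: a[fast]=0, fast++
slow=2 fast=5: a[fast]=0, fast++
slow=2 fast=6: a[fast]=8≠0 swap→a[2]=8, slow++,fast++
slow=3 fast=7: a[fast]=0, fast++
slow=3 fast=8: a[fast]=3≠0 swap→a[3]=3, slow++,fast++
slow=4 fast=9: a[fast]=0, fast++
slow=4 fast=10: a[fast]=0, fast++
slow=4 fast=11: a[fast]=7≠0 swap→a[4]=7, slow++,fast++
slow=5 fast=12: a[fast]=6≠0 swap→a[5]=6, slow++,fast++

slow=6, fast=13, a=[4, 4, 8, 3, 7, 6, 0, 0, 0, 0, 0, 0, 0, 2]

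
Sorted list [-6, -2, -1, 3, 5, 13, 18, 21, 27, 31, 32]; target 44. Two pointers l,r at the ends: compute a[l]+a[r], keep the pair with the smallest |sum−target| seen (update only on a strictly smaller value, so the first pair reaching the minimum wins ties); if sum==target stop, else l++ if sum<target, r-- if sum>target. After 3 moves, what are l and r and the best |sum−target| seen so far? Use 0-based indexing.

l=3, r=10, best |Δ|=13

l=0 r=10: -6+32=26 d=18 *, l++
l=1 r=10: -2+32=30 d=14 *, l++
l=2 r=10: -1+32=31 d=13 *, l++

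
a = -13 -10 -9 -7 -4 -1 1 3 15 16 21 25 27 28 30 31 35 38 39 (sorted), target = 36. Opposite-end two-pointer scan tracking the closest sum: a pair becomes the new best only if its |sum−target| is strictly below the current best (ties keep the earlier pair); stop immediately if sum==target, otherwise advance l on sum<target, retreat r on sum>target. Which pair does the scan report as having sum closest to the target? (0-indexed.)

l=0 r=18: -13+39=26 d=10 *, l++
l=1 r=18: -10+39=29 d=7 *, l++
l=2 r=18: -9+39=30 d=6 *, l++
l=3 r=18: -7+39=32 d=4 *, l++
l=4 r=18: -4+39=35 d=1 *, l++
l=5 r=18: -1+39=38 d=2, r--
l=5 r=17: -1+38=37 d=1, r--
l=5 r=16: -1+35=34 d=2, l++
l=6 r=16: 1+35=36 d=0 *, stop

pair (1, 35) with sum 36 (|Δ|=0)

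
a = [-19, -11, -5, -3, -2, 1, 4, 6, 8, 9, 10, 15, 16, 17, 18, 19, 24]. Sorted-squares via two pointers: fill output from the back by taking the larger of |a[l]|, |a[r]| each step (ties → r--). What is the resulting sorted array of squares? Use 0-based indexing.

[0,16] |-19|<=|24| out[16]=576 → r--
[0,15] |-19|<=|19| out[15]=361 → r--
[0,14] |-19|>|18| out[14]=361 → l++
[1,14] |-11|<=|18| out[13]=324 → r--
[1,13] |-11|<=|17| out[12]=289 → r--
[1,12] |-11|<=|16| out[11]=256 → r--
[1,11] |-11|<=|15| out[10]=225 → r--
[1,10] |-11|>|10| out[9]=121 → l++
[2,10] |-5|<=|10| out[8]=100 → r--
[2,9] |-5|<=|9| out[7]=81 → r--
[2,8] |-5|<=|8| out[6]=64 → r--
[2,7] |-5|<=|6| out[5]=36 → r--
[2,6] |-5|>|4| out[4]=25 → l++
[3,6] |-3|<=|4| out[3]=16 → r--
[3,5] |-3|>|1| out[2]=9 → l++
[4,5] |-2|>|1| out[1]=4 → l++
[5,5] |1|<=|1| out[0]=1 → r--

[1, 4, 9, 16, 25, 36, 64, 81, 100, 121, 225, 256, 289, 324, 361, 361, 576]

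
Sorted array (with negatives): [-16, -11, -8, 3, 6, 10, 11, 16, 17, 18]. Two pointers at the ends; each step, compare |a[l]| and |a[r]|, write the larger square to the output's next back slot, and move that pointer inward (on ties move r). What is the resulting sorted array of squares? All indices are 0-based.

[0,9] |-16|<=|18| out[9]=324 → r--
[0,8] |-16|<=|17| out[8]=289 → r--
[0,7] |-16|<=|16| out[7]=256 → r--
[0,6] |-16|>|11| out[6]=256 → l++
[1,6] |-11|<=|11| out[5]=121 → r--
[1,5] |-11|>|10| out[4]=121 → l++
[2,5] |-8|<=|10| out[3]=100 → r--
[2,4] |-8|>|6| out[2]=64 → l++
[3,4] |3|<=|6| out[1]=36 → r--
[3,3] |3|<=|3| out[0]=9 → r--

[9, 36, 64, 100, 121, 121, 256, 256, 289, 324]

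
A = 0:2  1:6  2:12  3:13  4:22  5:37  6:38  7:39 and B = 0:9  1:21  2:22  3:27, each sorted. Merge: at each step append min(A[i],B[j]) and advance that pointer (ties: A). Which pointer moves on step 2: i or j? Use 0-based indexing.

[i=0,j=0] A[i]=2<=B[j]=9 take 2 → i++
[i=1,j=0] A[i]=6<=B[j]=9 take 6 → i++

i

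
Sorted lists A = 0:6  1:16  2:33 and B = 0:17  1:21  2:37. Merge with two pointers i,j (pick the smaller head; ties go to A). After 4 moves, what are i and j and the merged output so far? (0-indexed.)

i=0 j=0: A[i]=6<=B[j]=17 take 6, i++
i=1 j=0: A[i]=16<=B[j]=17 take 16, i++
i=2 j=0: A[i]=33>B[j]=17 take 17, j++
i=2 j=1: A[i]=33>B[j]=21 take 21, j++

i=2, j=2, merged so far=[6, 16, 17, 21]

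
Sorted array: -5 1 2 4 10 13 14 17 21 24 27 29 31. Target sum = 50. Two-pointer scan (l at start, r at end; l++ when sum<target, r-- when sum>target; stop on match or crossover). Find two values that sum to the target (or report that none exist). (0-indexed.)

(21, 29)

l=0 r=12: -5+31=26 <50, l++
l=1 r=12: 1+31=32 <50, l++
l=2 r=12: 2+31=33 <50, l++
l=3 r=12: 4+31=35 <50, l++
l=4 r=12: 10+31=41 <50, l++
l=5 r=12: 13+31=44 <50, l++
l=6 r=12: 14+31=45 <50, l++
l=7 r=12: 17+31=48 <50, l++
l=8 r=12: 21+31=52 >50, r--
l=8 r=11: 21+29=50, found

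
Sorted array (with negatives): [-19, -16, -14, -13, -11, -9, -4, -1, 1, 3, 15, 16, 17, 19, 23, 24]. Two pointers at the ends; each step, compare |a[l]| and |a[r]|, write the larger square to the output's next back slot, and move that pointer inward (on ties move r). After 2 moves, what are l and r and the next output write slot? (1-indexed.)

l=1, r=14, next write slot=14

l=1 r=16: |-19|<=|24| out[16]=576, r--
l=1 r=15: |-19|<=|23| out[15]=529, r--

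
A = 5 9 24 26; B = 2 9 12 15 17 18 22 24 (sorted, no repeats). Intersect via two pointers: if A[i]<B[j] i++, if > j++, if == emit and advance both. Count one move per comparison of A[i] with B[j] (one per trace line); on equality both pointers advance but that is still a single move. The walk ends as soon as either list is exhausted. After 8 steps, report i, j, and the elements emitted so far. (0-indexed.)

i=2, j=7, emitted=[9]

i=0 j=0: 5>2, j++
i=0 j=1: 5<9, i++
i=1 j=1: 9==9 emit, i++,j++
i=2 j=2: 24>12, j++
i=2 j=3: 24>15, j++
i=2 j=4: 24>17, j++
i=2 j=5: 24>18, j++
i=2 j=6: 24>22, j++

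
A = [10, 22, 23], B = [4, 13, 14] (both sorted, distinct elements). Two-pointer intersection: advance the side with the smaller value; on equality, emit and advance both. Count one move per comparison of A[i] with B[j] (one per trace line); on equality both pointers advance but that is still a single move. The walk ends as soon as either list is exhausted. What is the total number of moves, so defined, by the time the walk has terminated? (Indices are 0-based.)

4 moves

[i=0,j=0] 10>4 → j++
[i=0,j=1] 10<13 → i++
[i=1,j=1] 22>13 → j++
[i=1,j=2] 22>14 → j++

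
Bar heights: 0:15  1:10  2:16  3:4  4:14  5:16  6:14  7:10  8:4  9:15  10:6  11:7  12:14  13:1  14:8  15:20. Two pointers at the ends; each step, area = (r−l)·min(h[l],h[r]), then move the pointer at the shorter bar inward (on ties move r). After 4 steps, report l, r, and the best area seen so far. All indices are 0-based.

[0,15] min(15,20)*15=225 best=225 * → l++
[1,15] min(10,20)*14=140 best=225 → l++
[2,15] min(16,20)*13=208 best=225 → l++
[3,15] min(4,20)*12=48 best=225 → l++

l=4, r=15, best area=225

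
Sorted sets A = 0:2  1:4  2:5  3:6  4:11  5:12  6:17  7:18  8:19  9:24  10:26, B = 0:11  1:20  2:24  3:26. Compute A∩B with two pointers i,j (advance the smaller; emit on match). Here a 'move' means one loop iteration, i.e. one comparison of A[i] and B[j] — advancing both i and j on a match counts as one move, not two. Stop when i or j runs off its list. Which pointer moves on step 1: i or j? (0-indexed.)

i=0 j=0: 2<11, i++

i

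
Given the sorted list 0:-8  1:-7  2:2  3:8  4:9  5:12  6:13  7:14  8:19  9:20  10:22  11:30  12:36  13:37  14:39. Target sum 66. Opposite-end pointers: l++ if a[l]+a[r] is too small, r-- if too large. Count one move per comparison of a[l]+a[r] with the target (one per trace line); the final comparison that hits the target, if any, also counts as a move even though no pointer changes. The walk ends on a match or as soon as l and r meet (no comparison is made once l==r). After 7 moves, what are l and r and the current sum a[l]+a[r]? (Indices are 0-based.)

l=7, r=14, sum=53

l=0 r=14: -8+39=31 <66, l++
l=1 r=14: -7+39=32 <66, l++
l=2 r=14: 2+39=41 <66, l++
l=3 r=14: 8+39=47 <66, l++
l=4 r=14: 9+39=48 <66, l++
l=5 r=14: 12+39=51 <66, l++
l=6 r=14: 13+39=52 <66, l++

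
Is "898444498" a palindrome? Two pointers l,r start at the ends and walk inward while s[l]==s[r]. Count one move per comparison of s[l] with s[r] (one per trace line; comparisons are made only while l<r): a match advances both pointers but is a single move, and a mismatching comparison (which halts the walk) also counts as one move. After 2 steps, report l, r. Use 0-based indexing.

[0,8] '8'=='8' → l++,r--
[1,7] '9'=='9' → l++,r--

l=2, r=6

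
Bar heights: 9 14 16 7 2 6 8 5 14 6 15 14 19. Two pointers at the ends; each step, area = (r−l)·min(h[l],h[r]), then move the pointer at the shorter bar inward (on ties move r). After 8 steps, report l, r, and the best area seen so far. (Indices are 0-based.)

[0,12] min(9,19)*12=108 best=108 * → l++
[1,12] min(14,19)*11=154 best=154 * → l++
[2,12] min(16,19)*10=160 best=160 * → l++
[3,12] min(7,19)*9=63 best=160 → l++
[4,12] min(2,19)*8=16 best=160 → l++
[5,12] min(6,19)*7=42 best=160 → l++
[6,12] min(8,19)*6=48 best=160 → l++
[7,12] min(5,19)*5=25 best=160 → l++

l=8, r=12, best area=160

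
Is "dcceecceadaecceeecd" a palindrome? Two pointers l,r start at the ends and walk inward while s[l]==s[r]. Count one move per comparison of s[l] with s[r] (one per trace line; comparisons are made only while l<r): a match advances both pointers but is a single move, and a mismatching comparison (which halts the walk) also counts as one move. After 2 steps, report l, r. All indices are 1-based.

[1,19] 'd'=='d' → l++,r--
[2,18] 'c'=='c' → l++,r--

l=3, r=17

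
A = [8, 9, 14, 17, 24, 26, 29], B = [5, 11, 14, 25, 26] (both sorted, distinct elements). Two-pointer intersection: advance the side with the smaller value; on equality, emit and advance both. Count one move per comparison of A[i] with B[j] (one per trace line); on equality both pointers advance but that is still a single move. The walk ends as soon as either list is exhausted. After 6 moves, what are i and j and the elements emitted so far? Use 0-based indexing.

i=0 j=0: 8>5, j++
i=0 j=1: 8<11, i++
i=1 j=1: 9<11, i++
i=2 j=1: 14>11, j++
i=2 j=2: 14==14 emit, i++,j++
i=3 j=3: 17<25, i++

i=4, j=3, emitted=[14]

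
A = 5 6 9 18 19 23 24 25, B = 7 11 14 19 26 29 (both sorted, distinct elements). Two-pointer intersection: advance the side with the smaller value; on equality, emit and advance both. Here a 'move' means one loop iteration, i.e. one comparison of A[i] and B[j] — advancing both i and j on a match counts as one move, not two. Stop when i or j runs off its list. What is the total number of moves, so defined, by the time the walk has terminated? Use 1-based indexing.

11 moves

i=1 j=1: 5<7, i++
i=2 j=1: 6<7, i++
i=3 j=1: 9>7, j++
i=3 j=2: 9<11, i++
i=4 j=2: 18>11, j++
i=4 j=3: 18>14, j++
i=4 j=4: 18<19, i++
i=5 j=4: 19==19 emit, i++,j++
i=6 j=5: 23<26, i++
i=7 j=5: 24<26, i++
i=8 j=5: 25<26, i++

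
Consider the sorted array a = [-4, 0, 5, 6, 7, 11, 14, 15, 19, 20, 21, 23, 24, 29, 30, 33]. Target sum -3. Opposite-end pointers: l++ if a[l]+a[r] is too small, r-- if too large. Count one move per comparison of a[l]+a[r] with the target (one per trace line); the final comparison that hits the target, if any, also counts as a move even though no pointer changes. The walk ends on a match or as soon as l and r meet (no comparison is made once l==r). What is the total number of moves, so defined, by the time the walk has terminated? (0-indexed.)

[0,15] -4+33=29 >-3 → r--
[0,14] -4+30=26 >-3 → r--
[0,13] -4+29=25 >-3 → r--
[0,12] -4+24=20 >-3 → r--
[0,11] -4+23=19 >-3 → r--
[0,10] -4+21=17 >-3 → r--
[0,9] -4+20=16 >-3 → r--
[0,8] -4+19=15 >-3 → r--
[0,7] -4+15=11 >-3 → r--
[0,6] -4+14=10 >-3 → r--
[0,5] -4+11=7 >-3 → r--
[0,4] -4+7=3 >-3 → r--
[0,3] -4+6=2 >-3 → r--
[0,2] -4+5=1 >-3 → r--
[0,1] -4+0=-4 <-3 → l++

15 moves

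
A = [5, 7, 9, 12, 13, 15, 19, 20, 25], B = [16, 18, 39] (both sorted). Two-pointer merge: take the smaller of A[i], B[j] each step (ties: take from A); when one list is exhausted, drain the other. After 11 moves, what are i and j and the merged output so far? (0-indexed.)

[i=0,j=0] A[i]=5<=B[j]=16 take 5 → i++
[i=1,j=0] A[i]=7<=B[j]=16 take 7 → i++
[i=2,j=0] A[i]=9<=B[j]=16 take 9 → i++
[i=3,j=0] A[i]=12<=B[j]=16 take 12 → i++
[i=4,j=0] A[i]=13<=B[j]=16 take 13 → i++
[i=5,j=0] A[i]=15<=B[j]=16 take 15 → i++
[i=6,j=0] A[i]=19>B[j]=16 take 16 → j++
[i=6,j=1] A[i]=19>B[j]=18 take 18 → j++
[i=6,j=2] A[i]=19<=B[j]=39 take 19 → i++
[i=7,j=2] A[i]=20<=B[j]=39 take 20 → i++
[i=8,j=2] A[i]=25<=B[j]=39 take 25 → i++

i=9, j=2, merged so far=[5, 7, 9, 12, 13, 15, 16, 18, 19, 20, 25]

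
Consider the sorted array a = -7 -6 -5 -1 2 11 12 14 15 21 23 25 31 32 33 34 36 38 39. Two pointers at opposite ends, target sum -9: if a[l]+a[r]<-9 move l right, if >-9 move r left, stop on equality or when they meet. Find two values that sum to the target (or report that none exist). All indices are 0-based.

l=0 r=18: -7+39=32 >-9, r--
l=0 r=17: -7+38=31 >-9, r--
l=0 r=16: -7+36=29 >-9, r--
l=0 r=15: -7+34=27 >-9, r--
l=0 r=14: -7+33=26 >-9, r--
l=0 r=13: -7+32=25 >-9, r--
l=0 r=12: -7+31=24 >-9, r--
l=0 r=11: -7+25=18 >-9, r--
l=0 r=10: -7+23=16 >-9, r--
l=0 r=9: -7+21=14 >-9, r--
l=0 r=8: -7+15=8 >-9, r--
l=0 r=7: -7+14=7 >-9, r--
l=0 r=6: -7+12=5 >-9, r--
l=0 r=5: -7+11=4 >-9, r--
l=0 r=4: -7+2=-5 >-9, r--
l=0 r=3: -7+-1=-8 >-9, r--
l=0 r=2: -7+-5=-12 <-9, l++
l=1 r=2: -6+-5=-11 <-9, l++

no pair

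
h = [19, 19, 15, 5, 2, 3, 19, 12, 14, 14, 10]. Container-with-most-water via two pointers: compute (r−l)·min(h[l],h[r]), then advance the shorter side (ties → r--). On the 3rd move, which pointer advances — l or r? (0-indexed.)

l=0 r=10: min(19,10)*10=100 best=100 *, r--
l=0 r=9: min(19,14)*9=126 best=126 *, r--
l=0 r=8: min(19,14)*8=112 best=126, r--

r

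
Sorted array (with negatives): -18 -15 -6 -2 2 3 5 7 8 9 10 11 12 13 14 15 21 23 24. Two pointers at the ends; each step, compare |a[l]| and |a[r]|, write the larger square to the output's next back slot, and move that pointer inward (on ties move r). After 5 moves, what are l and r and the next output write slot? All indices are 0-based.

l=1, r=14, next write slot=13

l=0 r=18: |-18|<=|24| out[18]=576, r--
l=0 r=17: |-18|<=|23| out[17]=529, r--
l=0 r=16: |-18|<=|21| out[16]=441, r--
l=0 r=15: |-18|>|15| out[15]=324, l++
l=1 r=15: |-15|<=|15| out[14]=225, r--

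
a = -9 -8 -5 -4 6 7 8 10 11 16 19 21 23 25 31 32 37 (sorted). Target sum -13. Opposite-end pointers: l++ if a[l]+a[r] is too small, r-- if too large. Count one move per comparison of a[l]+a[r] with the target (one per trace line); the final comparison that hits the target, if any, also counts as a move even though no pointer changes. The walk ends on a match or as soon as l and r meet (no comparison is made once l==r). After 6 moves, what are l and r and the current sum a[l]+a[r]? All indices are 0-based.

l=0 r=16: -9+37=28 >-13, r--
l=0 r=15: -9+32=23 >-13, r--
l=0 r=14: -9+31=22 >-13, r--
l=0 r=13: -9+25=16 >-13, r--
l=0 r=12: -9+23=14 >-13, r--
l=0 r=11: -9+21=12 >-13, r--

l=0, r=10, sum=10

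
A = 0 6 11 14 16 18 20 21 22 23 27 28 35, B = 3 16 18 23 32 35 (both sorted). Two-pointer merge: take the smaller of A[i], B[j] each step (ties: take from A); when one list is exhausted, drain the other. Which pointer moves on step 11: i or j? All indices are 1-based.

i=1 j=1: A[i]=0<=B[j]=3 take 0, i++
i=2 j=1: A[i]=6>B[j]=3 take 3, j++
i=2 j=2: A[i]=6<=B[j]=16 take 6, i++
i=3 j=2: A[i]=11<=B[j]=16 take 11, i++
i=4 j=2: A[i]=14<=B[j]=16 take 14, i++
i=5 j=2: A[i]=16<=B[j]=16 take 16, i++
i=6 j=2: A[i]=18>B[j]=16 take 16, j++
i=6 j=3: A[i]=18<=B[j]=18 take 18, i++
i=7 j=3: A[i]=20>B[j]=18 take 18, j++
i=7 j=4: A[i]=20<=B[j]=23 take 20, i++
i=8 j=4: A[i]=21<=B[j]=23 take 21, i++

i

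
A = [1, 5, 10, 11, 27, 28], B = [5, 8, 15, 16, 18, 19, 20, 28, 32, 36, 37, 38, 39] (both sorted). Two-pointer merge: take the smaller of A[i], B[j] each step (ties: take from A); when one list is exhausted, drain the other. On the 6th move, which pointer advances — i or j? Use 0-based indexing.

i

[i=0,j=0] A[i]=1<=B[j]=5 take 1 → i++
[i=1,j=0] A[i]=5<=B[j]=5 take 5 → i++
[i=2,j=0] A[i]=10>B[j]=5 take 5 → j++
[i=2,j=1] A[i]=10>B[j]=8 take 8 → j++
[i=2,j=2] A[i]=10<=B[j]=15 take 10 → i++
[i=3,j=2] A[i]=11<=B[j]=15 take 11 → i++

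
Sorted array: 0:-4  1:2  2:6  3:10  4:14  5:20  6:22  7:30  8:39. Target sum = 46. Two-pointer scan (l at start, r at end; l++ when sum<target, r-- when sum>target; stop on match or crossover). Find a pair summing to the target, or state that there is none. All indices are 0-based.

[0,8] -4+39=35 <46 → l++
[1,8] 2+39=41 <46 → l++
[2,8] 6+39=45 <46 → l++
[3,8] 10+39=49 >46 → r--
[3,7] 10+30=40 <46 → l++
[4,7] 14+30=44 <46 → l++
[5,7] 20+30=50 >46 → r--
[5,6] 20+22=42 <46 → l++

no pair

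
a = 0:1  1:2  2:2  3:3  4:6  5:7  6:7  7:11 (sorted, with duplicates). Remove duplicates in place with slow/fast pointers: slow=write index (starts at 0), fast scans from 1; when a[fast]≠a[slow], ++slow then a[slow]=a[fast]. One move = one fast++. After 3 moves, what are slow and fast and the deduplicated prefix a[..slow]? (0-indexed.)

(s=0,f=1) a[fast]=2≠a[slow]=1 write a[1]=2 → slow++,fast++
(s=1,f=2) a[fast]=2=a[slow] dup → fast++
(s=1,f=3) a[fast]=3≠a[slow]=2 write a[2]=3 → slow++,fast++

slow=2, fast=4, prefix=[1, 2, 3]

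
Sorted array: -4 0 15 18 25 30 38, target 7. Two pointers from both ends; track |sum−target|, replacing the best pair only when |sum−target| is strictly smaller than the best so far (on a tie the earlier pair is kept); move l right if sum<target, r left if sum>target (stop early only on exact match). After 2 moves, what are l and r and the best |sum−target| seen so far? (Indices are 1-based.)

l=1 r=7: -4+38=34 d=27 *, r--
l=1 r=6: -4+30=26 d=19 *, r--

l=1, r=5, best |Δ|=19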